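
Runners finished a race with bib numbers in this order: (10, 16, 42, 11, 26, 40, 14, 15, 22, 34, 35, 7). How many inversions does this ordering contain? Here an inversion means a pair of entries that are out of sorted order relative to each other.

30 inversions

Element-by-element contributions:
10: 1
16: 4
42: 9
11: 1
26: 4
40: 6
14: 1
15: 1
22: 1
34: 1
35: 1
7: 0
Sum: 1 + 4 + 9 + 1 + 4 + 6 + 1 + 1 + 1 + 1 + 1 + 0 = 30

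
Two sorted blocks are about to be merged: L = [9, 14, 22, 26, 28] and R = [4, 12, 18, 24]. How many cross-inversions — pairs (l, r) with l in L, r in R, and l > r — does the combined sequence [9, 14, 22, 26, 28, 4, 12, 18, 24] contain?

Count, for every r in R, how many entries of L exceed r:
r = 4: 9, 14, 22, 26, 28 → 5
r = 12: 14, 22, 26, 28 → 4
r = 18: 22, 26, 28 → 3
r = 24: 26, 28 → 2
Cross-inversions: 5 + 4 + 3 + 2 = 14

There are 14 cross-inversions.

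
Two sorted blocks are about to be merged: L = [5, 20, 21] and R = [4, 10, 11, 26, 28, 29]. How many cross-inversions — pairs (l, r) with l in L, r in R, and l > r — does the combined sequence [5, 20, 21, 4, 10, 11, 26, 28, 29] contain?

7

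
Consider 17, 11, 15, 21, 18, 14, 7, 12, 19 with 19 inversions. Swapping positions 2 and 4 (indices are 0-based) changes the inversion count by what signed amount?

+1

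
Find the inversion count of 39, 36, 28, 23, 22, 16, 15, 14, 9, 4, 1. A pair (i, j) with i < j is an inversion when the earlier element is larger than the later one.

Sweep left to right; for each value list the smaller values that follow it:
39: 10
36: 9
28: 8
23: 7
22: 6
16: 5
15: 4
14: 3
9: 2
4: 1
1: 0
Sum: 10 + 9 + 8 + 7 + 6 + 5 + 4 + 3 + 2 + 1 + 0 = 55

55 out-of-order pairs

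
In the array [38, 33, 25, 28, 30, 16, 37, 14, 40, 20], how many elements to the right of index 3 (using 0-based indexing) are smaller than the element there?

3 such elements

The element at index 3 is 28.
Elements after it: 30, 16, 37, 14, 40, 20
Those smaller than 28: 16, 14, 20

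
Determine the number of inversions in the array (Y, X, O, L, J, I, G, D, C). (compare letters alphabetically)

There are 36 inversions.

Sweep left to right; for each value list the smaller values that follow it:
Y: 8
X: 7
O: 6
L: 5
J: 4
I: 3
G: 2
D: 1
C: 0
Sum: 8 + 7 + 6 + 5 + 4 + 3 + 2 + 1 + 0 = 36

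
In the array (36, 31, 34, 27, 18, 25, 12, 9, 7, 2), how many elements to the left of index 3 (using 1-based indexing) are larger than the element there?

1

The element at index 3 is 34.
Elements before it: 36, 31
Those larger than 34: 36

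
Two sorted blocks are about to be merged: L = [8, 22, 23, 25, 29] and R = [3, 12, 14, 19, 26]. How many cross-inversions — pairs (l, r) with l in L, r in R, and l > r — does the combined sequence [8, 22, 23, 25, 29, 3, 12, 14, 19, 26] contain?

Take each right-half value and tally the left-half values above it:
r = 3: 8, 22, 23, 25, 29 → 5
r = 12: 22, 23, 25, 29 → 4
r = 14: 22, 23, 25, 29 → 4
r = 19: 22, 23, 25, 29 → 4
r = 26: 29 → 1
Cross-inversions: 5 + 4 + 4 + 4 + 1 = 18

18 cross-inversions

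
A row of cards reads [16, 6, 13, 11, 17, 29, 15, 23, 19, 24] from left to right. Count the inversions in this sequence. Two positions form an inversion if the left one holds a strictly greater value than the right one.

11 out-of-order pairs

For each element, count later entries that are smaller:
16: 4
6: 0
13: 1
11: 0
17: 1
29: 4
15: 0
23: 1
19: 0
24: 0
Sum: 4 + 0 + 1 + 0 + 1 + 4 + 0 + 1 + 0 + 0 = 11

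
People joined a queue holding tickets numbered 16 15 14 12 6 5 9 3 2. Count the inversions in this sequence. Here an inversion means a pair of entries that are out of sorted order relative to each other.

34

For each element, count later entries that are smaller:
16: 8
15: 7
14: 6
12: 5
6: 3
5: 2
9: 2
3: 1
2: 0
Sum: 8 + 7 + 6 + 5 + 3 + 2 + 2 + 1 + 0 = 34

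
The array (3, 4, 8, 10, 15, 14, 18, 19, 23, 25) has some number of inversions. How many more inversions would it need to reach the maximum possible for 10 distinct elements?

44 inversions short

Maximum inversions for 10 distinct elements is C(10, 2) = 10·9/2 = 45.
Current inversions — for each element, count later smaller elements:
3: 0
4: 0
8: 0
10: 0
15: 1
14: 0
18: 0
19: 0
23: 0
25: 0
Current total: 0 + 0 + 0 + 0 + 1 + 0 + 0 + 0 + 0 + 0 = 1
Shortfall: 45 − 1 = 44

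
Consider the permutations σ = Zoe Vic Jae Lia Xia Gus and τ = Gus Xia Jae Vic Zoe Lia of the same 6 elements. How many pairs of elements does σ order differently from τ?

Assign each item its position (1..6) in the first ordering, then rewrite the second ordering as that position sequence:
positions: Zoe→1, Vic→2, Jae→3, Lia→4, Xia→5, Gus→6
second ordering as positions: [6, 5, 3, 2, 1, 4]
Discordant pairs = inversions in this position sequence.
6: 5, 3, 2, 1, 4 → 5
5: 3, 2, 1, 4 → 4
3: 2, 1 → 2
2: 1 → 1
1: 0
4: 0
Total: 5 + 4 + 2 + 1 + 0 + 0 = 12

12 discordant pairs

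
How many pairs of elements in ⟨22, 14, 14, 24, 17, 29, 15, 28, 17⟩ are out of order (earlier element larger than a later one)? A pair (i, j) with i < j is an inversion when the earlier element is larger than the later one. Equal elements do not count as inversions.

13

Sweep left to right; for each value list the smaller values that follow it:
22: 5
14: 0
14: 0
24: 3
17: 1
29: 3
15: 0
28: 1
17: 0
Sum: 5 + 0 + 0 + 3 + 1 + 3 + 0 + 1 + 0 = 13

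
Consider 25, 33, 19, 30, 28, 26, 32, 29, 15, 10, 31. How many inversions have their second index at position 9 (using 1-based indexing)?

The element at index 9 is 15.
Elements before it: 25, 33, 19, 30, 28, 26, 32, 29
Those larger than 15: 25, 33, 19, 30, 28, 26, 32, 29

8 such elements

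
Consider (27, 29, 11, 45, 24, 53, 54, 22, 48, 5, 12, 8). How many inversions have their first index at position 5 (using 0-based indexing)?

The element at index 5 is 53.
Elements after it: 54, 22, 48, 5, 12, 8
Those smaller than 53: 22, 48, 5, 12, 8

5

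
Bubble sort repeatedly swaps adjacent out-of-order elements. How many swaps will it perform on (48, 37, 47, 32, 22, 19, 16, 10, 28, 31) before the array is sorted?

There are 35 swaps.

The minimum number of adjacent swaps to sort an array equals its inversion count, since every such swap removes exactly one inversion.
Count inversions — for each element, later elements that are smaller:
48: 37, 47, 32, 22, 19, 16, 10, 28, 31 → 9
37: 32, 22, 19, 16, 10, 28, 31 → 7
47: 32, 22, 19, 16, 10, 28, 31 → 7
32: 22, 19, 16, 10, 28, 31 → 6
22: 19, 16, 10 → 3
19: 16, 10 → 2
16: 10 → 1
10: none → 0
28: none → 0
31: none → 0
Total inversions: 9 + 7 + 7 + 6 + 3 + 2 + 1 + 0 + 0 + 0 = 35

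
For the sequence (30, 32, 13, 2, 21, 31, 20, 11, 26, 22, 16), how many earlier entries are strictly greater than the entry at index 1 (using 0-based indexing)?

0 such elements

The element at index 1 is 32.
Elements before it: 30
None of them are larger than 32.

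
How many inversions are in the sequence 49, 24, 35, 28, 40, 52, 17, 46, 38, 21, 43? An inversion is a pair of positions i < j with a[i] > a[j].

28 inversions

For each element, count later entries that are smaller:
49 → 24, 35, 28, 40, 17, 46, 38, 21, 43 → 9
24 → 17, 21 → 2
35 → 28, 17, 21 → 3
28 → 17, 21 → 2
40 → 17, 38, 21 → 3
52 → 17, 46, 38, 21, 43 → 5
17 → none → 0
46 → 38, 21, 43 → 3
38 → 21 → 1
21 → none → 0
43 → none → 0
Sum: 9 + 2 + 3 + 2 + 3 + 5 + 0 + 3 + 1 + 0 + 0 = 28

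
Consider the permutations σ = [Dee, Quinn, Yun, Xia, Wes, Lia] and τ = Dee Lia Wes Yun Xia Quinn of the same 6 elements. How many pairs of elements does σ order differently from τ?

9

Assign each item its position (1..6) in the first ordering, then rewrite the second ordering as that position sequence:
positions: Dee→1, Quinn→2, Yun→3, Xia→4, Wes→5, Lia→6
second ordering as positions: [1, 6, 5, 3, 4, 2]
Discordant pairs = inversions in this position sequence.
1: 0
6: 5, 3, 4, 2 → 4
5: 3, 4, 2 → 3
3: 2 → 1
4: 2 → 1
2: 0
Total: 0 + 4 + 3 + 1 + 1 + 0 = 9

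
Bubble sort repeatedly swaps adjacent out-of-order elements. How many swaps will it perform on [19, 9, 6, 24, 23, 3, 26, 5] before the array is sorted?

Minimum adjacent swaps = number of inversions (each swap of adjacent out-of-order elements removes one inversion and no swap can remove more).
Count inversions — for each element, later elements that are smaller:
19: 9, 6, 3, 5 → 4
9: 6, 3, 5 → 3
6: 3, 5 → 2
24: 23, 3, 5 → 3
23: 3, 5 → 2
3: none → 0
26: 5 → 1
5: none → 0
Total inversions: 4 + 3 + 2 + 3 + 2 + 0 + 1 + 0 = 15

15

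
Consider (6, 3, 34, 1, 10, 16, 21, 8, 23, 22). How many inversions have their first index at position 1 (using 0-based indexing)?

1 such element

The element at index 1 is 3.
Elements after it: 34, 1, 10, 16, 21, 8, 23, 22
Those smaller than 3: 1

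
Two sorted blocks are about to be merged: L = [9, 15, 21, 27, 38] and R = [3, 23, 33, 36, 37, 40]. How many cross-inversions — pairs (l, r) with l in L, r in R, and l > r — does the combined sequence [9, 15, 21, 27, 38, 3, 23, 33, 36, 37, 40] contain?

10 cross-inversions

Count, for every r in R, how many entries of L exceed r:
r = 3: 9, 15, 21, 27, 38 → 5
r = 23: 27, 38 → 2
r = 33: 38 → 1
r = 36: 38 → 1
r = 37: 38 → 1
r = 40: none → 0
Cross-inversions: 5 + 2 + 1 + 1 + 1 + 0 = 10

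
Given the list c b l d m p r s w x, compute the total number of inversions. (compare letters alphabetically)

2

Count, for each position, how many later elements it exceeds:
c → b → 1
b → none → 0
l → d → 1
d → none → 0
m → none → 0
p → none → 0
r → none → 0
s → none → 0
w → none → 0
x → none → 0
Sum: 1 + 0 + 1 + 0 + 0 + 0 + 0 + 0 + 0 + 0 = 2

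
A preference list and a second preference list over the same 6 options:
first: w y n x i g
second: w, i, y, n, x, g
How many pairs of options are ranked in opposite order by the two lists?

Assign each item its position (1..6) in the first ordering, then rewrite the second ordering as that position sequence:
positions: w→1, y→2, n→3, x→4, i→5, g→6
second ordering as positions: [1, 5, 2, 3, 4, 6]
Discordant pairs = inversions in this position sequence.
1: 0
5: 2, 3, 4 → 3
2: 0
3: 0
4: 0
6: 0
Total: 0 + 3 + 0 + 0 + 0 + 0 = 3

3 pairs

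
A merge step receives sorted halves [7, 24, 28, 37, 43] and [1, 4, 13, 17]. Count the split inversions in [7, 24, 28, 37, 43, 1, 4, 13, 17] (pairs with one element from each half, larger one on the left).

For each element r of the right run, count left-run elements greater than r:
r = 1: 7, 24, 28, 37, 43 → 5
r = 4: 7, 24, 28, 37, 43 → 5
r = 13: 24, 28, 37, 43 → 4
r = 17: 24, 28, 37, 43 → 4
Cross-inversions: 5 + 5 + 4 + 4 = 18

Split inversions: 18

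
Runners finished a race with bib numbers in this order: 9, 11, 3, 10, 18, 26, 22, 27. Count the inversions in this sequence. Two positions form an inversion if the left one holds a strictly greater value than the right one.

4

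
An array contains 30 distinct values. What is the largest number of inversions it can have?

Inversions: 435

A reversed (strictly descending) arrangement makes every pair an inversion, giving C(30, 2) inversions.
C(30, 2) = 30·29/2 = 435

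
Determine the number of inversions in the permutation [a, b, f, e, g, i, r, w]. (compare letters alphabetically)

Element-by-element contributions:
a: 0
b: 0
f: 1
e: 0
g: 0
i: 0
r: 0
w: 0
Sum: 0 + 0 + 1 + 0 + 0 + 0 + 0 + 0 = 1

1 inversion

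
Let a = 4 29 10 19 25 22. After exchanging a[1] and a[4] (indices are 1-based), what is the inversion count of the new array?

Positions 1 and 4 hold 4 and 19; after swapping, the array is [19, 29, 10, 4, 25, 22].
For each element, count later entries that are smaller:
19: 2
29: 4
10: 1
4: 0
25: 1
22: 0
Sum: 2 + 4 + 1 + 0 + 1 + 0 = 8

8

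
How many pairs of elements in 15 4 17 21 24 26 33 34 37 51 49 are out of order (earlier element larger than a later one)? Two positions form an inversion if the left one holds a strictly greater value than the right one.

Element-by-element contributions:
15 → 4 → 1
4 → none → 0
17 → none → 0
21 → none → 0
24 → none → 0
26 → none → 0
33 → none → 0
34 → none → 0
37 → none → 0
51 → 49 → 1
49 → none → 0
Sum: 1 + 0 + 0 + 0 + 0 + 0 + 0 + 0 + 0 + 1 + 0 = 2

2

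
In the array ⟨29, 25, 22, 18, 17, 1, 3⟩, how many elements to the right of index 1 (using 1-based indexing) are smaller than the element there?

The element at index 1 is 29.
Elements after it: 25, 22, 18, 17, 1, 3
Those smaller than 29: 25, 22, 18, 17, 1, 3

6 such elements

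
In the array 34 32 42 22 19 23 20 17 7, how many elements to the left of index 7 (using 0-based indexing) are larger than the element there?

7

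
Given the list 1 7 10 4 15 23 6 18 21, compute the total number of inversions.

8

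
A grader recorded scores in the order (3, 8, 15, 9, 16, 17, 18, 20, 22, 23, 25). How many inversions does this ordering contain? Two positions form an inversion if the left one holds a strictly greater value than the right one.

Count, for each position, how many later elements it exceeds:
3: 0
8: 0
15: 1
9: 0
16: 0
17: 0
18: 0
20: 0
22: 0
23: 0
25: 0
Sum: 0 + 0 + 1 + 0 + 0 + 0 + 0 + 0 + 0 + 0 + 0 = 1

1 inversion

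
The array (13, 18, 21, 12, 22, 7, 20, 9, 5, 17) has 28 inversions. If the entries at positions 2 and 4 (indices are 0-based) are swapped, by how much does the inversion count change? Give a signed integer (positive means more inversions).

Positions 2 and 4 hold 21 and 22; after swapping, the array is [13, 18, 22, 12, 21, 7, 20, 9, 5, 17].
Element-by-element contributions:
13: 4
18: 5
22: 7
12: 3
21: 5
7: 1
20: 3
9: 1
5: 0
17: 0
Sum: 4 + 5 + 7 + 3 + 5 + 1 + 3 + 1 + 0 + 0 = 29
Change: 29 − 28 = +1

+1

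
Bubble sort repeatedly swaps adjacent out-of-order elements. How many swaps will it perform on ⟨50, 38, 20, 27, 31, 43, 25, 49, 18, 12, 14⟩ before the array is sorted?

There are 40 swaps.

Each adjacent swap fixes exactly one inversion, so the minimum swap count equals the number of inversions.
Count inversions — for each element, later elements that are smaller:
50: 38, 20, 27, 31, 43, 25, 49, 18, 12, 14 → 10
38: 20, 27, 31, 25, 18, 12, 14 → 7
20: 18, 12, 14 → 3
27: 25, 18, 12, 14 → 4
31: 25, 18, 12, 14 → 4
43: 25, 18, 12, 14 → 4
25: 18, 12, 14 → 3
49: 18, 12, 14 → 3
18: 12, 14 → 2
12: none → 0
14: none → 0
Total inversions: 10 + 7 + 3 + 4 + 4 + 4 + 3 + 3 + 2 + 0 + 0 = 40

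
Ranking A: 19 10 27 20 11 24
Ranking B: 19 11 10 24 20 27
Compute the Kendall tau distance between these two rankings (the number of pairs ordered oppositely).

6

Assign each item its position (1..6) in the first ordering, then rewrite the second ordering as that position sequence:
positions: 19→1, 10→2, 27→3, 20→4, 11→5, 24→6
second ordering as positions: [1, 5, 2, 6, 4, 3]
Discordant pairs = inversions in this position sequence.
1: 0
5: 2, 4, 3 → 3
2: 0
6: 4, 3 → 2
4: 3 → 1
3: 0
Total: 0 + 3 + 0 + 2 + 1 + 0 = 6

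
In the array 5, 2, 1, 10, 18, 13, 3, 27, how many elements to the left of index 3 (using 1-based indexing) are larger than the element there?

The element at index 3 is 1.
Elements before it: 5, 2
Those larger than 1: 5, 2

2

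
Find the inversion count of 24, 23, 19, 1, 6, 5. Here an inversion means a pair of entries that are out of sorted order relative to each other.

Inversions: 13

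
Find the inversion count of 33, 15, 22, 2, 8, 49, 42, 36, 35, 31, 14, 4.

For each element, count later entries that are smaller:
33 → 15, 22, 2, 8, 31, 14, 4 → 7
15 → 2, 8, 14, 4 → 4
22 → 2, 8, 14, 4 → 4
2 → none → 0
8 → 4 → 1
49 → 42, 36, 35, 31, 14, 4 → 6
42 → 36, 35, 31, 14, 4 → 5
36 → 35, 31, 14, 4 → 4
35 → 31, 14, 4 → 3
31 → 14, 4 → 2
14 → 4 → 1
4 → none → 0
Sum: 7 + 4 + 4 + 0 + 1 + 6 + 5 + 4 + 3 + 2 + 1 + 0 = 37

37 inversions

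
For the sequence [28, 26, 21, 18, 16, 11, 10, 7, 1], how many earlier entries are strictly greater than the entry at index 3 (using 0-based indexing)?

The element at index 3 is 18.
Elements before it: 28, 26, 21
Those larger than 18: 28, 26, 21

3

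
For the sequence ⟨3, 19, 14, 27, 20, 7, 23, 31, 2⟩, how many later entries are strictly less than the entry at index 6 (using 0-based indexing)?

The element at index 6 is 23.
Elements after it: 31, 2
Those smaller than 23: 2

1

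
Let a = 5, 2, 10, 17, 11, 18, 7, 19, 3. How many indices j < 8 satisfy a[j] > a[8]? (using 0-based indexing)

7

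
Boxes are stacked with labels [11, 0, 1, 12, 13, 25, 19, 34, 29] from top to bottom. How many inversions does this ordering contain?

Out-of-order pairs: 4

Sweep left to right; for each value list the smaller values that follow it:
11: 2
0: 0
1: 0
12: 0
13: 0
25: 1
19: 0
34: 1
29: 0
Sum: 2 + 0 + 0 + 0 + 0 + 1 + 0 + 1 + 0 = 4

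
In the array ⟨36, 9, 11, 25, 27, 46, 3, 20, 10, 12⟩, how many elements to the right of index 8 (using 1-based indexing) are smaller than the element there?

2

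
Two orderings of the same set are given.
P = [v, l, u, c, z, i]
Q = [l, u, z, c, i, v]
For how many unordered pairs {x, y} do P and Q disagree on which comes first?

6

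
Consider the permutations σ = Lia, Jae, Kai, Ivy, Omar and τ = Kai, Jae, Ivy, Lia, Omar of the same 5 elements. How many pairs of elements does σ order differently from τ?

Discordant pairs: 4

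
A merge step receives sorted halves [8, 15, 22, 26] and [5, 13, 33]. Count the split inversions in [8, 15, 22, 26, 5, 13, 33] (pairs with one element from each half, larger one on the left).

Count, for every r in R, how many entries of L exceed r:
r = 5: 8, 15, 22, 26 → 4
r = 13: 15, 22, 26 → 3
r = 33: none → 0
Cross-inversions: 4 + 3 + 0 = 7

7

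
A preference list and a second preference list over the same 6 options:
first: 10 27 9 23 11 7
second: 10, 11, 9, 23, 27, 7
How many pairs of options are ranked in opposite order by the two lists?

5 pairs

Assign each item its position (1..6) in the first ordering, then rewrite the second ordering as that position sequence:
positions: 10→1, 27→2, 9→3, 23→4, 11→5, 7→6
second ordering as positions: [1, 5, 3, 4, 2, 6]
Discordant pairs = inversions in this position sequence.
1: 0
5: 3, 4, 2 → 3
3: 2 → 1
4: 2 → 1
2: 0
6: 0
Total: 0 + 3 + 1 + 1 + 0 + 0 = 5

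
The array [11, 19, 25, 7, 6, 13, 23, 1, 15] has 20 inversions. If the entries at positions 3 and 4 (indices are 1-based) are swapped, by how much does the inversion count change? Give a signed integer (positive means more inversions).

Positions 3 and 4 hold 25 and 7; after swapping, the array is [11, 19, 7, 25, 6, 13, 23, 1, 15].
For each element, count later entries that are smaller:
11: 3
19: 5
7: 2
25: 5
6: 1
13: 1
23: 2
1: 0
15: 0
Sum: 3 + 5 + 2 + 5 + 1 + 1 + 2 + 0 + 0 = 19
Change: 19 − 20 = -1

-1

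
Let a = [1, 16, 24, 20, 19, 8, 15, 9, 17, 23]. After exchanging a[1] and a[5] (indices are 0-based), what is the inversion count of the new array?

19 inversions

Positions 1 and 5 hold 16 and 8; after swapping, the array is [1, 8, 24, 20, 19, 16, 15, 9, 17, 23].
Element-by-element contributions:
1 → none → 0
8 → none → 0
24 → 20, 19, 16, 15, 9, 17, 23 → 7
20 → 19, 16, 15, 9, 17 → 5
19 → 16, 15, 9, 17 → 4
16 → 15, 9 → 2
15 → 9 → 1
9 → none → 0
17 → none → 0
23 → none → 0
Sum: 0 + 0 + 7 + 5 + 4 + 2 + 1 + 0 + 0 + 0 = 19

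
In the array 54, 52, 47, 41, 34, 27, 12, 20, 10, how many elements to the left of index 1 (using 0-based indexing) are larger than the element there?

The element at index 1 is 52.
Elements before it: 54
Those larger than 52: 54

1 such element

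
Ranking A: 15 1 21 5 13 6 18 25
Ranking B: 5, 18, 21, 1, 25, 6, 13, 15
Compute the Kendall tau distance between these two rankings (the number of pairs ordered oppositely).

Assign each item its position (1..8) in the first ordering, then rewrite the second ordering as that position sequence:
positions: 15→1, 1→2, 21→3, 5→4, 13→5, 6→6, 18→7, 25→8
second ordering as positions: [4, 7, 3, 2, 8, 6, 5, 1]
Discordant pairs = inversions in this position sequence.
4: 3, 2, 1 → 3
7: 3, 2, 6, 5, 1 → 5
3: 2, 1 → 2
2: 1 → 1
8: 6, 5, 1 → 3
6: 5, 1 → 2
5: 1 → 1
1: 0
Total: 3 + 5 + 2 + 1 + 3 + 2 + 1 + 0 = 17

17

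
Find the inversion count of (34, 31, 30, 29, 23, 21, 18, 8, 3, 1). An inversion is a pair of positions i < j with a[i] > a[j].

For each element, count later entries that are smaller:
34: 9
31: 8
30: 7
29: 6
23: 5
21: 4
18: 3
8: 2
3: 1
1: 0
Sum: 9 + 8 + 7 + 6 + 5 + 4 + 3 + 2 + 1 + 0 = 45

There are 45 inversions.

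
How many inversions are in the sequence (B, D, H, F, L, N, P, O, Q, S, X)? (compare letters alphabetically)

2 out-of-order pairs

Sweep left to right; for each value list the smaller values that follow it:
B: 0
D: 0
H: 1
F: 0
L: 0
N: 0
P: 1
O: 0
Q: 0
S: 0
X: 0
Sum: 0 + 0 + 1 + 0 + 0 + 0 + 1 + 0 + 0 + 0 + 0 = 2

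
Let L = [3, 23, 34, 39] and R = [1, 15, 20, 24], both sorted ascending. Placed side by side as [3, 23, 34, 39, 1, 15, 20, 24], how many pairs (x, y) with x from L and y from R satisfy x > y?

Count, for every r in R, how many entries of L exceed r:
r = 1: 3, 23, 34, 39 → 4
r = 15: 23, 34, 39 → 3
r = 20: 23, 34, 39 → 3
r = 24: 34, 39 → 2
Cross-inversions: 4 + 3 + 3 + 2 = 12

12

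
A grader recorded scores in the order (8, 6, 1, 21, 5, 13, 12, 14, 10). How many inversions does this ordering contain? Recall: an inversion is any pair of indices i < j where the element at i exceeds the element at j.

For each element, count later entries that are smaller:
8: 3
6: 2
1: 0
21: 5
5: 0
13: 2
12: 1
14: 1
10: 0
Sum: 3 + 2 + 0 + 5 + 0 + 2 + 1 + 1 + 0 = 14

14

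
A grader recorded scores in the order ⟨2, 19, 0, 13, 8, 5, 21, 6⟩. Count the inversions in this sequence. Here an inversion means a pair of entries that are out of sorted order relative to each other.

Element-by-element contributions:
2 → 0 → 1
19 → 0, 13, 8, 5, 6 → 5
0 → none → 0
13 → 8, 5, 6 → 3
8 → 5, 6 → 2
5 → none → 0
21 → 6 → 1
6 → none → 0
Sum: 1 + 5 + 0 + 3 + 2 + 0 + 1 + 0 = 12

12 inversions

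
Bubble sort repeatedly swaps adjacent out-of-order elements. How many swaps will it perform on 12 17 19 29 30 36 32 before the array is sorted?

1 swap

Each adjacent swap fixes exactly one inversion, so the minimum swap count equals the number of inversions.
Count inversions — for each element, later elements that are smaller:
12: none → 0
17: none → 0
19: none → 0
29: none → 0
30: none → 0
36: 32 → 1
32: none → 0
Total inversions: 0 + 0 + 0 + 0 + 0 + 1 + 0 = 1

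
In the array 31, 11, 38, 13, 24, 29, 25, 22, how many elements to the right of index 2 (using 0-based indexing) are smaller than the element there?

5

The element at index 2 is 38.
Elements after it: 13, 24, 29, 25, 22
Those smaller than 38: 13, 24, 29, 25, 22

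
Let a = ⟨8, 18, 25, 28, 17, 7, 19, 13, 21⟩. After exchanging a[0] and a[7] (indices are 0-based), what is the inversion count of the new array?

18 inversions

Positions 0 and 7 hold 8 and 13; after swapping, the array is [13, 18, 25, 28, 17, 7, 19, 8, 21].
Sweep left to right; for each value list the smaller values that follow it:
13: 2
18: 3
25: 5
28: 5
17: 2
7: 0
19: 1
8: 0
21: 0
Sum: 2 + 3 + 5 + 5 + 2 + 0 + 1 + 0 + 0 = 18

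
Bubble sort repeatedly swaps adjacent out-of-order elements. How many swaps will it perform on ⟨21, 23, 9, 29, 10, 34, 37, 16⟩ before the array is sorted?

10

Each adjacent swap fixes exactly one inversion, so the minimum swap count equals the number of inversions.
Count inversions — for each element, later elements that are smaller:
21: 9, 10, 16 → 3
23: 9, 10, 16 → 3
9: none → 0
29: 10, 16 → 2
10: none → 0
34: 16 → 1
37: 16 → 1
16: none → 0
Total inversions: 3 + 3 + 0 + 2 + 0 + 1 + 1 + 0 = 10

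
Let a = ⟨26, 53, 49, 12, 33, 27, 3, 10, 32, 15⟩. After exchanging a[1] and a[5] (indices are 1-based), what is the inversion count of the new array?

31

Positions 1 and 5 hold 26 and 33; after swapping, the array is [33, 53, 49, 12, 26, 27, 3, 10, 32, 15].
Sweep left to right; for each value list the smaller values that follow it:
33 → 12, 26, 27, 3, 10, 32, 15 → 7
53 → 49, 12, 26, 27, 3, 10, 32, 15 → 8
49 → 12, 26, 27, 3, 10, 32, 15 → 7
12 → 3, 10 → 2
26 → 3, 10, 15 → 3
27 → 3, 10, 15 → 3
3 → none → 0
10 → none → 0
32 → 15 → 1
15 → none → 0
Sum: 7 + 8 + 7 + 2 + 3 + 3 + 0 + 0 + 1 + 0 = 31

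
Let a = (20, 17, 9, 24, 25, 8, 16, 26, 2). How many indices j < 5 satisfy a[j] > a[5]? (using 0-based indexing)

5 such elements

The element at index 5 is 8.
Elements before it: 20, 17, 9, 24, 25
Those larger than 8: 20, 17, 9, 24, 25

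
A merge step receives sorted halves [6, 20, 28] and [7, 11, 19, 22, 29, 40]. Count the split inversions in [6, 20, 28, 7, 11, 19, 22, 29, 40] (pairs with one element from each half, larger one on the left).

7 cross-inversions

Count, for every r in R, how many entries of L exceed r:
r = 7: 20, 28 → 2
r = 11: 20, 28 → 2
r = 19: 20, 28 → 2
r = 22: 28 → 1
r = 29: none → 0
r = 40: none → 0
Cross-inversions: 2 + 2 + 2 + 1 + 0 + 0 = 7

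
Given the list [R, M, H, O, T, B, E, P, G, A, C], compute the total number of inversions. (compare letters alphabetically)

39

Count, for each position, how many later elements it exceeds:
R → M, H, O, B, E, P, G, A, C → 9
M → H, B, E, G, A, C → 6
H → B, E, G, A, C → 5
O → B, E, G, A, C → 5
T → B, E, P, G, A, C → 6
B → A → 1
E → A, C → 2
P → G, A, C → 3
G → A, C → 2
A → none → 0
C → none → 0
Sum: 9 + 6 + 5 + 5 + 6 + 1 + 2 + 3 + 2 + 0 + 0 = 39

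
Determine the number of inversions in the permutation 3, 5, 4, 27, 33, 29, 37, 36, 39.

Element-by-element contributions:
3 → none → 0
5 → 4 → 1
4 → none → 0
27 → none → 0
33 → 29 → 1
29 → none → 0
37 → 36 → 1
36 → none → 0
39 → none → 0
Sum: 0 + 1 + 0 + 0 + 1 + 0 + 1 + 0 + 0 = 3

Inversions: 3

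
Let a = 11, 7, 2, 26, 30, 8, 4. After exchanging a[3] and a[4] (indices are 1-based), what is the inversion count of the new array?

12 inversions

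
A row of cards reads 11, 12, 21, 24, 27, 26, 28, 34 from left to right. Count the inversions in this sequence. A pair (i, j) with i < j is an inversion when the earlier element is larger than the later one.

1

Element-by-element contributions:
11: 0
12: 0
21: 0
24: 0
27: 1
26: 0
28: 0
34: 0
Sum: 0 + 0 + 0 + 0 + 1 + 0 + 0 + 0 = 1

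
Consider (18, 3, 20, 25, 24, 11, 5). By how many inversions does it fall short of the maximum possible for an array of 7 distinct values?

10 inversions short

Maximum inversions for 7 distinct elements is C(7, 2) = 7·6/2 = 21.
Current inversions — for each element, count later smaller elements:
18: 3
3: 0
20: 2
25: 3
24: 2
11: 1
5: 0
Current total: 3 + 0 + 2 + 3 + 2 + 1 + 0 = 11
Shortfall: 21 − 11 = 10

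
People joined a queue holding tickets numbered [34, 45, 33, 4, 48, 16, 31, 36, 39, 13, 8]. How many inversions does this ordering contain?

Inversions: 34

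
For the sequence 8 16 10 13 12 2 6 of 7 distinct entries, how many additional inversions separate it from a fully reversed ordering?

Maximum inversions for 7 distinct elements is C(7, 2) = 7·6/2 = 21.
Current inversions — for each element, count later smaller elements:
8: 2
16: 5
10: 2
13: 3
12: 2
2: 0
6: 0
Current total: 2 + 5 + 2 + 3 + 2 + 0 + 0 = 14
Shortfall: 21 − 14 = 7

7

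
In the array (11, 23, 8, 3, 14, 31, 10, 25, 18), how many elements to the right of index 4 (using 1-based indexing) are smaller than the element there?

0

The element at index 4 is 3.
Elements after it: 14, 31, 10, 25, 18
None of them are smaller than 3.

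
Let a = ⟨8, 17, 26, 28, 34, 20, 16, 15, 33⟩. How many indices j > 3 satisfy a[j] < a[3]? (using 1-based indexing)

3 such elements

The element at index 3 is 26.
Elements after it: 28, 34, 20, 16, 15, 33
Those smaller than 26: 20, 16, 15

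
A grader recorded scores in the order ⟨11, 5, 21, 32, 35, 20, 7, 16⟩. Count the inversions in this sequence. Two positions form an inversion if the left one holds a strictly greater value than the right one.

13

For each element, count later entries that are smaller:
11 → 5, 7 → 2
5 → none → 0
21 → 20, 7, 16 → 3
32 → 20, 7, 16 → 3
35 → 20, 7, 16 → 3
20 → 7, 16 → 2
7 → none → 0
16 → none → 0
Sum: 2 + 0 + 3 + 3 + 3 + 2 + 0 + 0 = 13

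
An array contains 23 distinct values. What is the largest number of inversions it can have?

253

A reversed (strictly descending) arrangement makes every pair an inversion, giving C(23, 2) inversions.
C(23, 2) = 23·22/2 = 253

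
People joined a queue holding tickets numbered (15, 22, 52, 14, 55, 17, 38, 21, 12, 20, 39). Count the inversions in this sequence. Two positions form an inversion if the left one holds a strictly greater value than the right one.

Element-by-element contributions:
15 → 14, 12 → 2
22 → 14, 17, 21, 12, 20 → 5
52 → 14, 17, 38, 21, 12, 20, 39 → 7
14 → 12 → 1
55 → 17, 38, 21, 12, 20, 39 → 6
17 → 12 → 1
38 → 21, 12, 20 → 3
21 → 12, 20 → 2
12 → none → 0
20 → none → 0
39 → none → 0
Sum: 2 + 5 + 7 + 1 + 6 + 1 + 3 + 2 + 0 + 0 + 0 = 27

27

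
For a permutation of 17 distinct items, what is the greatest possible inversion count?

Inversions: 136

The maximum occurs when the array is in strictly decreasing order: every one of the C(17, 2) pairs is inverted.
C(17, 2) = 17·16/2 = 136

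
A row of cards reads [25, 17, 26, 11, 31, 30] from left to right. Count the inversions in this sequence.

5 inversions

Out-of-order index pairs (1-indexed):
(1,2): 25 > 17
(1,4): 25 > 11
(2,4): 17 > 11
(3,4): 26 > 11
(5,6): 31 > 30
That's 5 pairs.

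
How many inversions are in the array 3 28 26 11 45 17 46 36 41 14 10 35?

30

Element-by-element contributions:
3: 0
28: 5
26: 4
11: 1
45: 6
17: 2
46: 5
36: 3
41: 3
14: 1
10: 0
35: 0
Sum: 0 + 5 + 4 + 1 + 6 + 2 + 5 + 3 + 3 + 1 + 0 + 0 = 30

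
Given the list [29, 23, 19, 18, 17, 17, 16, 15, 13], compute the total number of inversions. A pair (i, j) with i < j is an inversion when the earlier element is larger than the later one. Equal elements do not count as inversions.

35

For each element, count later entries that are smaller:
29 → 23, 19, 18, 17, 17, 16, 15, 13 → 8
23 → 19, 18, 17, 17, 16, 15, 13 → 7
19 → 18, 17, 17, 16, 15, 13 → 6
18 → 17, 17, 16, 15, 13 → 5
17 → 16, 15, 13 → 3
17 → 16, 15, 13 → 3
16 → 15, 13 → 2
15 → 13 → 1
13 → none → 0
Sum: 8 + 7 + 6 + 5 + 3 + 3 + 2 + 1 + 0 = 35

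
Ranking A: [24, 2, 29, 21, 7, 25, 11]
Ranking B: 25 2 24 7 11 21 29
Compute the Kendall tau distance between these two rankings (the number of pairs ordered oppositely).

Assign each item its position (1..7) in the first ordering, then rewrite the second ordering as that position sequence:
positions: 24→1, 2→2, 29→3, 21→4, 7→5, 25→6, 11→7
second ordering as positions: [6, 2, 1, 5, 7, 4, 3]
Discordant pairs = inversions in this position sequence.
6: 2, 1, 5, 4, 3 → 5
2: 1 → 1
1: 0
5: 4, 3 → 2
7: 4, 3 → 2
4: 3 → 1
3: 0
Total: 5 + 1 + 0 + 2 + 2 + 1 + 0 = 11

11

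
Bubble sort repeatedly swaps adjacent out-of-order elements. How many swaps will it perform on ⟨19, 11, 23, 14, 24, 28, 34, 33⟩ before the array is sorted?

Each adjacent swap fixes exactly one inversion, so the minimum swap count equals the number of inversions.
Count inversions — for each element, later elements that are smaller:
19: 11, 14 → 2
11: none → 0
23: 14 → 1
14: none → 0
24: none → 0
28: none → 0
34: 33 → 1
33: none → 0
Total inversions: 2 + 0 + 1 + 0 + 0 + 0 + 1 + 0 = 4

There are 4 swaps.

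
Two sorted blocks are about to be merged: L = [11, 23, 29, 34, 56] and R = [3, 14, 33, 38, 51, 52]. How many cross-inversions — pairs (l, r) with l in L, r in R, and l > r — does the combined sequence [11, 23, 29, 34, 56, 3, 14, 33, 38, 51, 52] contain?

Count, for every r in R, how many entries of L exceed r:
r = 3: 11, 23, 29, 34, 56 → 5
r = 14: 23, 29, 34, 56 → 4
r = 33: 34, 56 → 2
r = 38: 56 → 1
r = 51: 56 → 1
r = 52: 56 → 1
Cross-inversions: 5 + 4 + 2 + 1 + 1 + 1 = 14

14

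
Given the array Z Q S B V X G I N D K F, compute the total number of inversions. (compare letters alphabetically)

Sweep left to right; for each value list the smaller values that follow it:
Z: 11
Q: 7
S: 7
B: 0
V: 6
X: 6
G: 2
I: 2
N: 3
D: 0
K: 1
F: 0
Sum: 11 + 7 + 7 + 0 + 6 + 6 + 2 + 2 + 3 + 0 + 1 + 0 = 45

45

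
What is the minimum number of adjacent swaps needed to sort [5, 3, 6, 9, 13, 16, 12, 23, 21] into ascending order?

There are 4 adjacent swaps.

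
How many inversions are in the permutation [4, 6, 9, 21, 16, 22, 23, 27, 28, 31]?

Sweep left to right; for each value list the smaller values that follow it:
4: 0
6: 0
9: 0
21: 1
16: 0
22: 0
23: 0
27: 0
28: 0
31: 0
Sum: 0 + 0 + 0 + 1 + 0 + 0 + 0 + 0 + 0 + 0 = 1

1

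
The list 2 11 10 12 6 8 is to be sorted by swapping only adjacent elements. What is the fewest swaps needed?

7 adjacent swaps

Minimum adjacent swaps = number of inversions (each swap of adjacent out-of-order elements removes one inversion and no swap can remove more).
Count inversions — for each element, later elements that are smaller:
2: none → 0
11: 10, 6, 8 → 3
10: 6, 8 → 2
12: 6, 8 → 2
6: none → 0
8: none → 0
Total inversions: 0 + 3 + 2 + 2 + 0 + 0 = 7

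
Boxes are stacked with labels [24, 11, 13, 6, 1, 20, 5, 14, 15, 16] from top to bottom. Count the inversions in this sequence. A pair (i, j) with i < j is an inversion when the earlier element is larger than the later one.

For each element, count later entries that are smaller:
24 → 11, 13, 6, 1, 20, 5, 14, 15, 16 → 9
11 → 6, 1, 5 → 3
13 → 6, 1, 5 → 3
6 → 1, 5 → 2
1 → none → 0
20 → 5, 14, 15, 16 → 4
5 → none → 0
14 → none → 0
15 → none → 0
16 → none → 0
Sum: 9 + 3 + 3 + 2 + 0 + 4 + 0 + 0 + 0 + 0 = 21

21 inversions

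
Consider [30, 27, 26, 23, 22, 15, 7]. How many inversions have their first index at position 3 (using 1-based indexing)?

4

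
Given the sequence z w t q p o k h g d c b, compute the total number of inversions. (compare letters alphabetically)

66 inversions

Sweep left to right; for each value list the smaller values that follow it:
z → w, t, q, p, o, k, h, g, d, c, b → 11
w → t, q, p, o, k, h, g, d, c, b → 10
t → q, p, o, k, h, g, d, c, b → 9
q → p, o, k, h, g, d, c, b → 8
p → o, k, h, g, d, c, b → 7
o → k, h, g, d, c, b → 6
k → h, g, d, c, b → 5
h → g, d, c, b → 4
g → d, c, b → 3
d → c, b → 2
c → b → 1
b → none → 0
Sum: 11 + 10 + 9 + 8 + 7 + 6 + 5 + 4 + 3 + 2 + 1 + 0 = 66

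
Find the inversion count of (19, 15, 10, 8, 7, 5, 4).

21 out-of-order pairs

Element-by-element contributions:
19 → 15, 10, 8, 7, 5, 4 → 6
15 → 10, 8, 7, 5, 4 → 5
10 → 8, 7, 5, 4 → 4
8 → 7, 5, 4 → 3
7 → 5, 4 → 2
5 → 4 → 1
4 → none → 0
Sum: 6 + 5 + 4 + 3 + 2 + 1 + 0 = 21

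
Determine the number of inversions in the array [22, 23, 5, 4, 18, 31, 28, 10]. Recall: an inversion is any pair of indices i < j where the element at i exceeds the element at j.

13

Sweep left to right; for each value list the smaller values that follow it:
22: 4
23: 4
5: 1
4: 0
18: 1
31: 2
28: 1
10: 0
Sum: 4 + 4 + 1 + 0 + 1 + 2 + 1 + 0 = 13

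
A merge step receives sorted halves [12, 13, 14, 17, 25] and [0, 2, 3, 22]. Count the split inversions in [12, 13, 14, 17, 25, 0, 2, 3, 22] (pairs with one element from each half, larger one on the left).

16

For each element r of the right run, count left-run elements greater than r:
r = 0: 12, 13, 14, 17, 25 → 5
r = 2: 12, 13, 14, 17, 25 → 5
r = 3: 12, 13, 14, 17, 25 → 5
r = 22: 25 → 1
Cross-inversions: 5 + 5 + 5 + 1 = 16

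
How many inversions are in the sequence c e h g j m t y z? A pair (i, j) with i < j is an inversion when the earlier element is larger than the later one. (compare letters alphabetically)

Inversions: 1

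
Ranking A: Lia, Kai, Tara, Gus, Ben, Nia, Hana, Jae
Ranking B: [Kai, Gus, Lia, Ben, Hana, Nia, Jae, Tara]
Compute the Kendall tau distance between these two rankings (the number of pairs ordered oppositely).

There are 8 discordant pairs.

Assign each item its position (1..8) in the first ordering, then rewrite the second ordering as that position sequence:
positions: Lia→1, Kai→2, Tara→3, Gus→4, Ben→5, Nia→6, Hana→7, Jae→8
second ordering as positions: [2, 4, 1, 5, 7, 6, 8, 3]
Discordant pairs = inversions in this position sequence.
2: 1 → 1
4: 1, 3 → 2
1: 0
5: 3 → 1
7: 6, 3 → 2
6: 3 → 1
8: 3 → 1
3: 0
Total: 1 + 2 + 0 + 1 + 2 + 1 + 1 + 0 = 8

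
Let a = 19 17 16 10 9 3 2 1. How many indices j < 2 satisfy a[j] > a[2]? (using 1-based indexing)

The element at index 2 is 17.
Elements before it: 19
Those larger than 17: 19

1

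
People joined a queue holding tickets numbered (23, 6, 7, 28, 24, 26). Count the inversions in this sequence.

Listing every pair i<j with a[i]>a[j] (using 1-based positions):
(1,2): 23 > 6
(1,3): 23 > 7
(4,5): 28 > 24
(4,6): 28 > 26
That's 4 pairs.

4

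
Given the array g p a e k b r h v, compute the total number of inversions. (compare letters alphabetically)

12 inversions

Element-by-element contributions:
g → a, e, b → 3
p → a, e, k, b, h → 5
a → none → 0
e → b → 1
k → b, h → 2
b → none → 0
r → h → 1
h → none → 0
v → none → 0
Sum: 3 + 5 + 0 + 1 + 2 + 0 + 1 + 0 + 0 = 12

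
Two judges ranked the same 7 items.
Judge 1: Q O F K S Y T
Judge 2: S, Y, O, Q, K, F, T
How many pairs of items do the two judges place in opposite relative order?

Assign each item its position (1..7) in the first ordering, then rewrite the second ordering as that position sequence:
positions: Q→1, O→2, F→3, K→4, S→5, Y→6, T→7
second ordering as positions: [5, 6, 2, 1, 4, 3, 7]
Discordant pairs = inversions in this position sequence.
5: 2, 1, 4, 3 → 4
6: 2, 1, 4, 3 → 4
2: 1 → 1
1: 0
4: 3 → 1
3: 0
7: 0
Total: 4 + 4 + 1 + 0 + 1 + 0 + 0 = 10

10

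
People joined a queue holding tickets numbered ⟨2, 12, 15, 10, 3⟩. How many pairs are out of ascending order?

5 out-of-order pairs

Inversion pairs (indices are 0-based):
(1,3): 12 > 10
(1,4): 12 > 3
(2,3): 15 > 10
(2,4): 15 > 3
(3,4): 10 > 3
That's 5 pairs.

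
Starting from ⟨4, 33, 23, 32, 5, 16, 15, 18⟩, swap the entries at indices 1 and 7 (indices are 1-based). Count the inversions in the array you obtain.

18 inversions

Positions 1 and 7 hold 4 and 15; after swapping, the array is [15, 33, 23, 32, 5, 16, 4, 18].
Sweep left to right; for each value list the smaller values that follow it:
15 → 5, 4 → 2
33 → 23, 32, 5, 16, 4, 18 → 6
23 → 5, 16, 4, 18 → 4
32 → 5, 16, 4, 18 → 4
5 → 4 → 1
16 → 4 → 1
4 → none → 0
18 → none → 0
Sum: 2 + 6 + 4 + 4 + 1 + 1 + 0 + 0 = 18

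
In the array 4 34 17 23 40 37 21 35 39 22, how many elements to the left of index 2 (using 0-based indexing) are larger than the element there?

1

The element at index 2 is 17.
Elements before it: 4, 34
Those larger than 17: 34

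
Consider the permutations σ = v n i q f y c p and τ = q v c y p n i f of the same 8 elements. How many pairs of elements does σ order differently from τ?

Assign each item its position (1..8) in the first ordering, then rewrite the second ordering as that position sequence:
positions: v→1, n→2, i→3, q→4, f→5, y→6, c→7, p→8
second ordering as positions: [4, 1, 7, 6, 8, 2, 3, 5]
Discordant pairs = inversions in this position sequence.
4: 1, 2, 3 → 3
1: 0
7: 6, 2, 3, 5 → 4
6: 2, 3, 5 → 3
8: 2, 3, 5 → 3
2: 0
3: 0
5: 0
Total: 3 + 0 + 4 + 3 + 3 + 0 + 0 + 0 = 13

There are 13 discordant pairs.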